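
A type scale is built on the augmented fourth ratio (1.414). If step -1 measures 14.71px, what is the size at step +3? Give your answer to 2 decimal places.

Moving from step -1 to step +3 is 4 steps up, so multiply by r⁴.
14.71 × 1.414⁴ = 14.71 × 3.99758 ≈ 58.804

58.80px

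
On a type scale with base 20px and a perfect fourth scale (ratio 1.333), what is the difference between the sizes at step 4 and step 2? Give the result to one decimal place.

27.6px

Step 2: 20.0 × 1.333² = 35.538px
Step 4: 20.0 × 1.333⁴ = 63.147px
Difference: 63.147 − 35.538 = 27.609px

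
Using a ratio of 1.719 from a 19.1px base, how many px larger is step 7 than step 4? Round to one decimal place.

680.4px

Step 4: 19.1 × 1.719⁴ = 166.777px
Step 7: 19.1 × 1.719⁷ = 847.158px
Difference: 847.158 − 166.777 = 680.381px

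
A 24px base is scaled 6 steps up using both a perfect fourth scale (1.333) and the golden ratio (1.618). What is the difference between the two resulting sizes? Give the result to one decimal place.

Perfect fourth: 24.0 × 1.333⁶ = 134.646px
Golden ratio: 24.0 × 1.618⁶ = 430.608px
Difference: 430.608 − 134.646 = 295.962px

296.0px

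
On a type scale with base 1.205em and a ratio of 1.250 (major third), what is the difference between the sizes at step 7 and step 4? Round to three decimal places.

Step 4: 1.205 × 1.250⁴ = 2.94189em
Step 7: 1.205 × 1.250⁷ = 5.74589em
Difference: 5.74589 − 2.94189 = 2.80400em

2.804em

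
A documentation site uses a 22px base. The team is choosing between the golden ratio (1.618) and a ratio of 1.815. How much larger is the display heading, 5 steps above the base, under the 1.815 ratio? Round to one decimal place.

189.4px

Golden ratio: 22.0 × 1.618⁵ = 243.958px
At 1.815: 22.0 × 1.815⁵ = 433.317px
Difference: 433.317 − 243.958 = 189.359px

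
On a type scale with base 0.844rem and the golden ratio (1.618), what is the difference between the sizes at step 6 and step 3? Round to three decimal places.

11.568rem

Step 3: 0.844 × 1.618³ = 3.57502rem
Step 6: 0.844 × 1.618⁶ = 15.14306rem
Difference: 15.14306 − 3.57502 = 11.56804rem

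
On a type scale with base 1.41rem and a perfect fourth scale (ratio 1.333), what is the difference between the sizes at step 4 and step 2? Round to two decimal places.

1.95rem

Step 2: 1.41 × 1.333² = 2.5054rem
Step 4: 1.41 × 1.333⁴ = 4.4518rem
Difference: 4.4518 − 2.5054 = 1.9464rem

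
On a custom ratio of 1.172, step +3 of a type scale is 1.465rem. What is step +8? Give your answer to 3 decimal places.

1.465 × 1.172⁵ = 1.465 × 2.21125 ≈ 3.239

3.239rem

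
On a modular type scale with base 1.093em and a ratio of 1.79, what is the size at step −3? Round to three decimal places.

1.093 ÷ 1.79³ = 1.093 ÷ 5.73534 ≈ 0.191

0.191em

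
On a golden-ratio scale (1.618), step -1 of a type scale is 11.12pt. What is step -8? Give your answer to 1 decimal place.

0.4pt

11.12 ÷ 1.618⁷ = 11.12 ÷ 29.03017 ≈ 0.383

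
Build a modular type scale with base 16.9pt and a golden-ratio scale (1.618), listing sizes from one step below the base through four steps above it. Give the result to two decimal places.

10.44pt, 16.90pt, 27.34pt, 44.24pt, 71.59pt, 115.82pt

Step -1: 16.9 ÷ 1.618 = 10.44
Step 0: 16.9pt
Step 1: 16.9 × 1.618 = 27.34
Step 2: 16.9 × 1.618² = 44.24
Step 3: 16.9 × 1.618³ = 71.59
Step 4: 16.9 × 1.618⁴ = 115.82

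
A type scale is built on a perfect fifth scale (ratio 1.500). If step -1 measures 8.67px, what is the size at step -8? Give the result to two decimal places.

0.51px

8.67 ÷ 1.500⁷ = 8.67 ÷ 17.08594 ≈ 0.507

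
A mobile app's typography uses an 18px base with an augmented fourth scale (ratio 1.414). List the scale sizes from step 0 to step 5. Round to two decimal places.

18.00px, 25.45px, 35.99px, 50.89px, 71.96px, 101.75px

Step 0: 18px
Step 1: 18.0 × 1.414 = 25.45
Step 2: 18.0 × 1.414² = 35.99
Step 3: 18.0 × 1.414³ = 50.89
Step 4: 18.0 × 1.414⁴ = 71.96
Step 5: 18.0 × 1.414⁵ = 101.75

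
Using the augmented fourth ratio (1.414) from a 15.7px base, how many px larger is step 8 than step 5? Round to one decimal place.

162.2px

Step 5: 15.7 × 1.414⁵ = 88.746px
Step 8: 15.7 × 1.414⁸ = 250.897px
Difference: 250.897 − 88.746 = 162.151px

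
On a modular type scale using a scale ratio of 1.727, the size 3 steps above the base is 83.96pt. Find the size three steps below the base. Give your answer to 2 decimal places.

Moving from step +3 to step -3 is 6 steps down, so divide by r⁶.
83.96 ÷ 1.727⁶ = 83.96 ÷ 26.53102 ≈ 3.165

3.16pt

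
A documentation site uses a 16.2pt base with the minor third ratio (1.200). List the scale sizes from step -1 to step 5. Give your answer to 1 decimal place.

Step -1: 16.2 ÷ 1.200 = 13.5
Step 0: 16.2pt
Step 1: 16.2 × 1.200 = 19.4
Step 2: 16.2 × 1.200² = 23.3
Step 3: 16.2 × 1.200³ = 28.0
Step 4: 16.2 × 1.200⁴ = 33.6
Step 5: 16.2 × 1.200⁵ = 40.3

13.5pt, 16.2pt, 19.4pt, 23.3pt, 28.0pt, 33.6pt, 40.3pt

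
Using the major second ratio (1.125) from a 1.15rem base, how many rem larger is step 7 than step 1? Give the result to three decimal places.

Step 1: 1.15 × 1.125 = 1.29375rem
Step 7: 1.15 × 1.125⁷ = 2.62280rem
Difference: 2.62280 − 1.29375 = 1.32905rem

1.329rem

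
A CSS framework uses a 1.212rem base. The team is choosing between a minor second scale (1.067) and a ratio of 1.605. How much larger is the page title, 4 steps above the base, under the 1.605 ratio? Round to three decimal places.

Minor second: 1.212 × 1.067⁴ = 1.57094rem
At 1.605: 1.212 × 1.605⁴ = 8.04272rem
Difference: 8.04272 − 1.57094 = 6.47178rem

6.472rem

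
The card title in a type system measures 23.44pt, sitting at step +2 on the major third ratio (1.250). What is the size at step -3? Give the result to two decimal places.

23.44 ÷ 1.250⁵ = 23.44 ÷ 3.05176 ≈ 7.681

7.68pt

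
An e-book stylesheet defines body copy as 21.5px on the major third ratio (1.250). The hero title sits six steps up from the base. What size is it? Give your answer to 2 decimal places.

82.02px

A modular type scale is a geometric sequence: sizeₙ = base × rⁿ.
21.5 × 1.250⁶ = 21.5 × 3.81470 ≈ 82.02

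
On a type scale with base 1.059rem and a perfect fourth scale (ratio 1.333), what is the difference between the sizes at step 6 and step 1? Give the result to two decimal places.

4.53rem

Step 1: 1.059 × 1.333 = 1.4116rem
Step 6: 1.059 × 1.333⁶ = 5.9412rem
Difference: 5.9412 − 1.4116 = 4.5296rem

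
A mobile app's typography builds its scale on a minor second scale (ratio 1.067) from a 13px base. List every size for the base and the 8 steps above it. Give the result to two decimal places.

13.00px, 13.87px, 14.80px, 15.79px, 16.85px, 17.98px, 19.18px, 20.47px, 21.84px

Step 0: 13px
Step 1: 13.0 × 1.067 = 13.87
Step 2: 13.0 × 1.067² = 14.80
Step 3: 13.0 × 1.067³ = 15.79
Step 4: 13.0 × 1.067⁴ = 16.85
Step 5: 13.0 × 1.067⁵ = 17.98
Step 6: 13.0 × 1.067⁶ = 19.18
Step 7: 13.0 × 1.067⁷ = 20.47
Step 8: 13.0 × 1.067⁸ = 21.84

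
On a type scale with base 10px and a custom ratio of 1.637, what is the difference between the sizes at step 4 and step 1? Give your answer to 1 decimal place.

55.4px

Step 1: 10.0 × 1.637 = 16.370px
Step 4: 10.0 × 1.637⁴ = 71.812px
Difference: 71.812 − 16.370 = 55.442px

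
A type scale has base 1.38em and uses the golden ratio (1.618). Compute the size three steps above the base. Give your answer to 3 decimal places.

5.845em

Each step on a modular scale multiplies by the ratio, so the size n steps from the base is base × ratioⁿ.
1.38 × 1.618³ = 1.38 × 4.23580 ≈ 5.845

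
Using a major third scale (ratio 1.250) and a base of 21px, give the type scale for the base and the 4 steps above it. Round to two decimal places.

Step 0: 21px
Step 1: 21.0 × 1.250 = 26.25
Step 2: 21.0 × 1.250² = 32.81
Step 3: 21.0 × 1.250³ = 41.02
Step 4: 21.0 × 1.250⁴ = 51.27

21.00px, 26.25px, 32.81px, 41.02px, 51.27px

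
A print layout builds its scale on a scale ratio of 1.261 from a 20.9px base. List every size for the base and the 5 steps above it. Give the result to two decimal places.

Step 0: 20.9px
Step 1: 20.9 × 1.261 = 26.35
Step 2: 20.9 × 1.261² = 33.23
Step 3: 20.9 × 1.261³ = 41.91
Step 4: 20.9 × 1.261⁴ = 52.85
Step 5: 20.9 × 1.261⁵ = 66.64

20.90px, 26.35px, 33.23px, 41.91px, 52.85px, 66.64px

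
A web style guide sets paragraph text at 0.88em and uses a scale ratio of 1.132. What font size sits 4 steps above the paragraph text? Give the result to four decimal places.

Every step multiplies by the scale ratio.
0.88 × 1.132⁴ = 0.88 × 1.64205 ≈ 1.4450

1.4450em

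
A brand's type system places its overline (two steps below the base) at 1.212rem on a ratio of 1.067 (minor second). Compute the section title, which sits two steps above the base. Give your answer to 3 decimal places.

The gap is 2 − (-2) = 4 steps, so the factor is 1.067^4.
1.212 × 1.067⁴ = 1.212 × 1.29616 ≈ 1.571

1.571rem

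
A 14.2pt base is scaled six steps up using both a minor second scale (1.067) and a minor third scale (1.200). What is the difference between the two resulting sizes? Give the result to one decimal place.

Minor second: 14.2 × 1.067⁶ = 20.954pt
Minor third: 14.2 × 1.200⁶ = 42.401pt
Difference: 42.401 − 20.954 = 21.447pt

21.4pt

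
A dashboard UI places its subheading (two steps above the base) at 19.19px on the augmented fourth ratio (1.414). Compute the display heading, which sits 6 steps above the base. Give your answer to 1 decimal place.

76.7px

The gap is 6 − (2) = 4 steps, so the factor is 1.414^4.
19.19 × 1.414⁴ = 19.19 × 3.99758 ≈ 76.714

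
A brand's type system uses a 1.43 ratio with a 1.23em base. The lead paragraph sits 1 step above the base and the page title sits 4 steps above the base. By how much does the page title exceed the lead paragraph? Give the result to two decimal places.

3.38em

Step 1: 1.23 × 1.43 = 1.7589em
Step 4: 1.23 × 1.43⁴ = 5.1434em
Difference: 5.1434 − 1.7589 = 3.3845em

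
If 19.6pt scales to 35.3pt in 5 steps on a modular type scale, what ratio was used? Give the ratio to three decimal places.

r⁵ = 35.3 / 19.6, so r = (35.3/19.6)^(1/5).
r = 1.8010^(1/5) ≈ 1.1249

1.125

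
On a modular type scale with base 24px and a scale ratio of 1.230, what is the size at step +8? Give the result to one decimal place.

Every step multiplies by the scale ratio.
24.0 × 1.230⁸ = 24.0 × 5.23891 ≈ 125.73

125.7px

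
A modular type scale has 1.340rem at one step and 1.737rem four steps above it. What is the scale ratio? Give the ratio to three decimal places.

1.067

r⁴ = 1.737 / 1.340, so r = (1.737/1.340)^(1/4).
r = 1.2963^(1/4) ≈ 1.0670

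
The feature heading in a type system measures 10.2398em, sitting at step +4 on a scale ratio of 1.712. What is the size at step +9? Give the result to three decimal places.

150.595em

Moving from step +4 to step +9 is 5 steps up, so multiply by r⁵.
10.2398 × 1.712⁵ = 10.2398 × 14.70682 ≈ 150.595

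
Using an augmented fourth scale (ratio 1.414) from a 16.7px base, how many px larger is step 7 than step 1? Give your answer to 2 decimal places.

165.13px

Step 1: 16.7 × 1.414 = 23.6138px
Step 7: 16.7 × 1.414⁷ = 188.7393px
Difference: 188.7393 − 23.6138 = 165.1255px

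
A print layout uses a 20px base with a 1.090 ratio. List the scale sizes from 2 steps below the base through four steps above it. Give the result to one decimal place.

16.8px, 18.3px, 20.0px, 21.8px, 23.8px, 25.9px, 28.2px

Step -2: 20.0 ÷ 1.090² = 16.8
Step -1: 20.0 ÷ 1.090 = 18.3
Step 0: 20px
Step 1: 20.0 × 1.090 = 21.8
Step 2: 20.0 × 1.090² = 23.8
Step 3: 20.0 × 1.090³ = 25.9
Step 4: 20.0 × 1.090⁴ = 28.2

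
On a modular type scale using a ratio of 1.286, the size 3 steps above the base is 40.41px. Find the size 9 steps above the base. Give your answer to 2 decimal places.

Moving from step +3 to step +9 is 6 steps up, so multiply by r⁶.
40.41 × 1.286⁶ = 40.41 × 4.52320 ≈ 182.783

182.78px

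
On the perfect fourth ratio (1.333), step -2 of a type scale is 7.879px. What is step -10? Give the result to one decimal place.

The gap is -10 − (-2) = -8 steps, so the factor is 1.333^-8.
7.879 ÷ 1.333⁸ = 7.879 ÷ 9.96876 ≈ 0.790

0.8px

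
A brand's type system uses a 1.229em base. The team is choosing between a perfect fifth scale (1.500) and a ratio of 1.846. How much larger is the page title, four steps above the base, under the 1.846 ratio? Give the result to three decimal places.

Perfect fifth: 1.229 × 1.500⁴ = 6.22181em
At 1.846: 1.229 × 1.846⁴ = 14.27180em
Difference: 14.27180 − 6.22181 = 8.04999em

8.050em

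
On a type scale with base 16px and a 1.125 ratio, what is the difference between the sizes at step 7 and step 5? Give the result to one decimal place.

7.7px

Step 5: 16.0 × 1.125⁵ = 28.833px
Step 7: 16.0 × 1.125⁷ = 36.491px
Difference: 36.491 − 28.833 = 7.658px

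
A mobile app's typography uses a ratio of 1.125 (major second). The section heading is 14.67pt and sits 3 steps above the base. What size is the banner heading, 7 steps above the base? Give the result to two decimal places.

23.50pt

The gap is 7 − (3) = 4 steps, so the factor is 1.125^4.
14.67 × 1.125⁴ = 14.67 × 1.60181 ≈ 23.499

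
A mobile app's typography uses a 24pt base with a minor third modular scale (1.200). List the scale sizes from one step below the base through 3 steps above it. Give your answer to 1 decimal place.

Step -1: 24.0 ÷ 1.200 = 20.0
Step 0: 24pt
Step 1: 24.0 × 1.200 = 28.8
Step 2: 24.0 × 1.200² = 34.6
Step 3: 24.0 × 1.200³ = 41.5

20.0pt, 24.0pt, 28.8pt, 34.6pt, 41.5pt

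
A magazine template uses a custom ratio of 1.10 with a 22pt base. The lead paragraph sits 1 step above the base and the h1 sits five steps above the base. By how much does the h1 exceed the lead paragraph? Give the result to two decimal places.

Step 1: 22.0 × 1.10 = 24.2000pt
Step 5: 22.0 × 1.10⁵ = 35.4312pt
Difference: 35.4312 − 24.2000 = 11.2312pt

11.23pt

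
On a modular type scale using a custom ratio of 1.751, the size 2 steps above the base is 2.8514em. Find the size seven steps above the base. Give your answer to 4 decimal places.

2.8514 × 1.751⁵ = 2.8514 × 16.46003 ≈ 46.9341

46.9341em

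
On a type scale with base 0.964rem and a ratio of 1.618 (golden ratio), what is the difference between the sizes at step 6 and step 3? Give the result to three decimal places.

13.213rem

Step 3: 0.964 × 1.618³ = 4.08331rem
Step 6: 0.964 × 1.618⁶ = 17.29610rem
Difference: 17.29610 − 4.08331 = 13.21279rem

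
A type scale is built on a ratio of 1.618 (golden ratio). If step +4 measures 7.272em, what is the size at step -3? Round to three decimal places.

0.250em

The gap is -3 − (4) = -7 steps, so the factor is 1.618^-7.
7.272 ÷ 1.618⁷ = 7.272 ÷ 29.03017 ≈ 0.250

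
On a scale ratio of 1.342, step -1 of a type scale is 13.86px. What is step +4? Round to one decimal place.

The gap is 4 − (-1) = 5 steps, so the factor is 1.342^5.
13.86 × 1.342⁵ = 13.86 × 4.35274 ≈ 60.329

60.3px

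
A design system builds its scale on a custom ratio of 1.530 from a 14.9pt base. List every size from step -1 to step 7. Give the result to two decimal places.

9.74pt, 14.90pt, 22.80pt, 34.88pt, 53.37pt, 81.65pt, 124.92pt, 191.13pt, 292.43pt

Step -1: 14.9 ÷ 1.530 = 9.74
Step 0: 14.9pt
Step 1: 14.9 × 1.530 = 22.80
Step 2: 14.9 × 1.530² = 34.88
Step 3: 14.9 × 1.530³ = 53.37
Step 4: 14.9 × 1.530⁴ = 81.65
Step 5: 14.9 × 1.530⁵ = 124.92
Step 6: 14.9 × 1.530⁶ = 191.13
Step 7: 14.9 × 1.530⁷ = 292.43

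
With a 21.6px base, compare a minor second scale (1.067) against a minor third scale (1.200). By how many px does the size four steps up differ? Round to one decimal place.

Minor second: 21.6 × 1.067⁴ = 27.997px
Minor third: 21.6 × 1.200⁴ = 44.790px
Difference: 44.790 − 27.997 = 16.793px

16.8px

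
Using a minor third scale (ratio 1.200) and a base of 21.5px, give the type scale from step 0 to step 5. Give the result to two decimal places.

Step 0: 21.5px
Step 1: 21.5 × 1.200 = 25.80
Step 2: 21.5 × 1.200² = 30.96
Step 3: 21.5 × 1.200³ = 37.15
Step 4: 21.5 × 1.200⁴ = 44.58
Step 5: 21.5 × 1.200⁵ = 53.50

21.50px, 25.80px, 30.96px, 37.15px, 44.58px, 53.50px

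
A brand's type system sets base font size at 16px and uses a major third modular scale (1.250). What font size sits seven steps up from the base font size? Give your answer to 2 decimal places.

76.29px

Every step multiplies by the scale ratio.
16.0 × 1.250⁷ = 16.0 × 4.76837 ≈ 76.29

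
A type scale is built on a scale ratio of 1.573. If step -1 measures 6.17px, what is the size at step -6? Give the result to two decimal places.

6.17 ÷ 1.573⁵ = 6.17 ÷ 9.63038 ≈ 0.641

0.64px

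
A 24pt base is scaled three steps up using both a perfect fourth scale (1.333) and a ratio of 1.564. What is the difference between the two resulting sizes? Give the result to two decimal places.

Perfect fourth: 24.0 × 1.333³ = 56.8462pt
At 1.564: 24.0 × 1.564³ = 91.8167pt
Difference: 91.8167 − 56.8462 = 34.9705pt

34.97pt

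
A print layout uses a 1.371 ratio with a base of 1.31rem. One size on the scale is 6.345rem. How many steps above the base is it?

1.371ⁿ = 6.345 / 1.31 = 4.8435
n = ln(4.8435) / ln(1.371) = 1.5776 / 0.3155 ≈ 5.00

5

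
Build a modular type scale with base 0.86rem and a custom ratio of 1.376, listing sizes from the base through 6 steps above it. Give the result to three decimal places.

0.860rem, 1.183rem, 1.628rem, 2.241rem, 3.083rem, 4.242rem, 5.837rem

Step 0: 0.86rem
Step 1: 0.86 × 1.376 = 1.183
Step 2: 0.86 × 1.376² = 1.628
Step 3: 0.86 × 1.376³ = 2.241
Step 4: 0.86 × 1.376⁴ = 3.083
Step 5: 0.86 × 1.376⁵ = 4.242
Step 6: 0.86 × 1.376⁶ = 5.837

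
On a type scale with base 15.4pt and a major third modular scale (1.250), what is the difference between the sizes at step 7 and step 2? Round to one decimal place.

Step 2: 15.4 × 1.250² = 24.062pt
Step 7: 15.4 × 1.250⁷ = 73.433pt
Difference: 73.433 − 24.062 = 49.371pt

49.4pt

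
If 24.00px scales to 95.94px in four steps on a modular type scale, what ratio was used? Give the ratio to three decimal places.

The ratio satisfies 24.00 × r⁴ = 95.94, so r = (95.94 / 24.00)^(1/4).
r = 3.9975^(1/4) ≈ 1.4140

1.414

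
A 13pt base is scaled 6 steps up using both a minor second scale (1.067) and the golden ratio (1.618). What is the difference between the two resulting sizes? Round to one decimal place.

214.1pt

Minor second: 13.0 × 1.067⁶ = 19.184pt
Golden ratio: 13.0 × 1.618⁶ = 233.246pt
Difference: 233.246 − 19.184 = 214.062pt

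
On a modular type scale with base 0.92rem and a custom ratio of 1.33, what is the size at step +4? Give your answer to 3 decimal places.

2.879rem

A modular type scale is a geometric sequence: sizeₙ = base × rⁿ.
0.92 × 1.33⁴ = 0.92 × 3.12901 ≈ 2.879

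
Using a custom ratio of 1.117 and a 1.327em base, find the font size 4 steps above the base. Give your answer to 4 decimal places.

2.0658em

A modular type scale is a geometric sequence: sizeₙ = base × rⁿ.
1.327 × 1.117⁴ = 1.327 × 1.55673 ≈ 2.0658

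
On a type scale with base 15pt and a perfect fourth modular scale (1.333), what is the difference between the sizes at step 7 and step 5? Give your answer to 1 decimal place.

49.0pt

Step 5: 15.0 × 1.333⁵ = 63.131pt
Step 7: 15.0 × 1.333⁷ = 112.177pt
Difference: 112.177 − 63.131 = 49.046pt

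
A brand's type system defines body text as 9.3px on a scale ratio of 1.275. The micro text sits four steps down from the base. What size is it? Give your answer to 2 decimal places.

3.52px

9.3 ÷ 1.275⁴ = 9.3 ÷ 2.64266 ≈ 3.52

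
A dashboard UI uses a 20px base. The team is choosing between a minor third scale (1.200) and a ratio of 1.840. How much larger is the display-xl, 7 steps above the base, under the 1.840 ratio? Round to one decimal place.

Minor third: 20.0 × 1.200⁷ = 71.664px
At 1.840: 20.0 × 1.840⁷ = 1428.087px
Difference: 1428.087 − 71.664 = 1356.423px

1356.4px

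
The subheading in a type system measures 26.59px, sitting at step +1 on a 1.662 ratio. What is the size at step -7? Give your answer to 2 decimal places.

26.59 ÷ 1.662⁸ = 26.59 ÷ 58.21678 ≈ 0.457

0.46px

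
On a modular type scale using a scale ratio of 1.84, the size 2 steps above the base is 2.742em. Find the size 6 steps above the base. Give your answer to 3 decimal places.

Moving from step +2 to step +6 is 4 steps up, so multiply by r⁴.
2.742 × 1.84⁴ = 2.742 × 11.46229 ≈ 31.430

31.430em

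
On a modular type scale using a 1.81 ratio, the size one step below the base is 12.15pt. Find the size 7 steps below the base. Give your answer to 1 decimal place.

The gap is -7 − (-1) = -6 steps, so the factor is 1.81^-6.
12.15 ÷ 1.81⁶ = 12.15 ÷ 35.16183 ≈ 0.346

0.3pt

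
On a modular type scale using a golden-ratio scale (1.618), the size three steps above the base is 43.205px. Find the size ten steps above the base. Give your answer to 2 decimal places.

43.205 × 1.618⁷ = 43.205 × 29.03017 ≈ 1254.249

1254.25px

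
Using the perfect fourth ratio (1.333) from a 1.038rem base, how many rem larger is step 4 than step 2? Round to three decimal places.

1.433rem

Step 2: 1.038 × 1.333² = 1.84441rem
Step 4: 1.038 × 1.333⁴ = 3.27731rem
Difference: 3.27731 − 1.84441 = 1.43290rem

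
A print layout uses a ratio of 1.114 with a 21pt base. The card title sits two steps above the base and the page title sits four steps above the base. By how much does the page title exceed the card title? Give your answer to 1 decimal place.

6.3pt

Step 2: 21.0 × 1.114² = 26.061pt
Step 4: 21.0 × 1.114⁴ = 32.341pt
Difference: 32.341 − 26.061 = 6.280pt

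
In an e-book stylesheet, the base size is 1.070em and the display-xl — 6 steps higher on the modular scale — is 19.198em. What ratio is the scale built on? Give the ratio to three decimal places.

1.618

r⁶ = 19.198 / 1.070, so r = (19.198/1.070)^(1/6).
r = 17.9421^(1/6) ≈ 1.6180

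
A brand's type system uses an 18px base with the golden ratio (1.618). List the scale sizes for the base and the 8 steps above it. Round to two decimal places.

18.00px, 29.12px, 47.12px, 76.24px, 123.36px, 199.60px, 322.96px, 522.54px, 845.47px

Step 0: 18px
Step 1: 18.0 × 1.618 = 29.12
Step 2: 18.0 × 1.618² = 47.12
Step 3: 18.0 × 1.618³ = 76.24
Step 4: 18.0 × 1.618⁴ = 123.36
Step 5: 18.0 × 1.618⁵ = 199.60
Step 6: 18.0 × 1.618⁶ = 322.96
Step 7: 18.0 × 1.618⁷ = 522.54
Step 8: 18.0 × 1.618⁸ = 845.47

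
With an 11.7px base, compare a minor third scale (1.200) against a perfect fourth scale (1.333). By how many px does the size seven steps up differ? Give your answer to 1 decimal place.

Minor third: 11.7 × 1.200⁷ = 41.923px
Perfect fourth: 11.7 × 1.333⁷ = 87.498px
Difference: 87.498 − 41.923 = 45.575px

45.6px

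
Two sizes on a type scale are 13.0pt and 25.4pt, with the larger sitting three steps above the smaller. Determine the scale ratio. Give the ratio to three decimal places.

1.250

r³ = 25.4 / 13.0, so r = (25.4/13.0)^(1/3).
r = 1.9538^(1/3) ≈ 1.2502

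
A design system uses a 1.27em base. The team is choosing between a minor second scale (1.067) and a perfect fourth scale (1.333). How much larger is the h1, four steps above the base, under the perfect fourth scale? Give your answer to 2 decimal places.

2.36em

Minor second: 1.27 × 1.067⁴ = 1.6461em
Perfect fourth: 1.27 × 1.333⁴ = 4.0098em
Difference: 4.0098 − 1.6461 = 2.3637em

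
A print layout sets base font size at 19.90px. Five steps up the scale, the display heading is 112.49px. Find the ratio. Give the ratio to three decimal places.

1.414

The ratio satisfies 19.90 × r⁵ = 112.49, so r = (112.49 / 19.90)^(1/5).
r = 5.6528^(1/5) ≈ 1.4140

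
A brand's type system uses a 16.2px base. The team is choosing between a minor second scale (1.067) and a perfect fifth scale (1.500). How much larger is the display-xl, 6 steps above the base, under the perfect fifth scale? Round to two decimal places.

Minor second: 16.2 × 1.067⁶ = 23.9057px
Perfect fifth: 16.2 × 1.500⁶ = 184.5281px
Difference: 184.5281 − 23.9057 = 160.6224px

160.62px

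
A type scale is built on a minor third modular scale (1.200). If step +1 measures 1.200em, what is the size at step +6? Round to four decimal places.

2.9860em

1.200 × 1.200⁵ = 1.200 × 2.48832 ≈ 2.9860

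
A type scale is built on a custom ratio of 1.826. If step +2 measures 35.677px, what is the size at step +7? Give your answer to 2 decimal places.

724.26px

35.677 × 1.826⁵ = 35.677 × 20.30037 ≈ 724.256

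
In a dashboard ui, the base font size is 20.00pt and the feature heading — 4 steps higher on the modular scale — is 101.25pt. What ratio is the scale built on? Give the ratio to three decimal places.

1.500

The ratio satisfies 20.00 × r⁴ = 101.25, so r = (101.25 / 20.00)^(1/4).
r = 5.0625^(1/4) ≈ 1.5000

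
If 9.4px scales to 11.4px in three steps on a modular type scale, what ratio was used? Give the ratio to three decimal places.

1.066

r³ = 11.4 / 9.4, so r = (11.4/9.4)^(1/3).
r = 1.2128^(1/3) ≈ 1.0664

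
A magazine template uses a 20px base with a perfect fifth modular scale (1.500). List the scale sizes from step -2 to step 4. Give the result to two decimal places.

Step -2: 20.0 ÷ 1.500² = 8.89
Step -1: 20.0 ÷ 1.500 = 13.33
Step 0: 20px
Step 1: 20.0 × 1.500 = 30.00
Step 2: 20.0 × 1.500² = 45.00
Step 3: 20.0 × 1.500³ = 67.50
Step 4: 20.0 × 1.500⁴ = 101.25

8.89px, 13.33px, 20.00px, 30.00px, 45.00px, 67.50px, 101.25px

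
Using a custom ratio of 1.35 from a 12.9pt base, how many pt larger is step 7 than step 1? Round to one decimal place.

Step 1: 12.9 × 1.35 = 17.415pt
Step 7: 12.9 × 1.35⁷ = 105.421pt
Difference: 105.421 − 17.415 = 88.006pt

88.0pt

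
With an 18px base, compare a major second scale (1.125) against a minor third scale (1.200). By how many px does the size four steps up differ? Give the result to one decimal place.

Major second: 18.0 × 1.125⁴ = 28.833px
Minor third: 18.0 × 1.200⁴ = 37.325px
Difference: 37.325 − 28.833 = 8.492px

8.5px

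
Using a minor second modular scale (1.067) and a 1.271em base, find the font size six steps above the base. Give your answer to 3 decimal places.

1.876em

1.271 × 1.067⁶ = 1.271 × 1.47566 ≈ 1.876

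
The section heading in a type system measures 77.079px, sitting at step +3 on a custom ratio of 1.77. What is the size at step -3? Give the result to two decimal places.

2.51px

Moving from step +3 to step -3 is 6 steps down, so divide by r⁶.
77.079 ÷ 1.77⁶ = 77.079 ÷ 30.74961 ≈ 2.507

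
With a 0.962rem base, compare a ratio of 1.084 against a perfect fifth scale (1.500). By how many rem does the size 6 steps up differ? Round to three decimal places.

At 1.084: 0.962 × 1.084⁶ = 1.56081rem
Perfect fifth: 0.962 × 1.500⁶ = 10.95778rem
Difference: 10.95778 − 1.56081 = 9.39697rem

9.397rem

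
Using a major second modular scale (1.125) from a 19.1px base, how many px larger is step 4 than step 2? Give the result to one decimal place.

Step 2: 19.1 × 1.125² = 24.173px
Step 4: 19.1 × 1.125⁴ = 30.595px
Difference: 30.595 − 24.173 = 6.422px

6.4px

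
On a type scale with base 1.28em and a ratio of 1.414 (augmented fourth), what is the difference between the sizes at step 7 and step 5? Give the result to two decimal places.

7.23em

Step 5: 1.28 × 1.414⁵ = 7.2353em
Step 7: 1.28 × 1.414⁷ = 14.4662em
Difference: 14.4662 − 7.2353 = 7.2309em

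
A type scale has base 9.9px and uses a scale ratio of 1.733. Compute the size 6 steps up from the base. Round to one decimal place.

Every step multiplies by the scale ratio.
9.9 × 1.733⁶ = 9.9 × 27.08890 ≈ 268.18

268.2px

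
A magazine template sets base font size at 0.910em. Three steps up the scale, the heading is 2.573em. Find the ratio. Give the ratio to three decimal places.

1.414

The ratio satisfies 0.910 × r³ = 2.573, so r = (2.573 / 0.910)^(1/3).
r = 2.8275^(1/3) ≈ 1.4141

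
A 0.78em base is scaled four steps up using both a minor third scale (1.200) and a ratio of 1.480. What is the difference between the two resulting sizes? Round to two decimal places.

Minor third: 0.78 × 1.200⁴ = 1.6174em
At 1.480: 0.78 × 1.480⁴ = 3.7423em
Difference: 3.7423 − 1.6174 = 2.1249em

2.12em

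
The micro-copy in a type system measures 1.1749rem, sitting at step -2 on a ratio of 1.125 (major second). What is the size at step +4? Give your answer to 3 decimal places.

2.382rem

1.1749 × 1.125⁶ = 1.1749 × 2.02729 ≈ 2.382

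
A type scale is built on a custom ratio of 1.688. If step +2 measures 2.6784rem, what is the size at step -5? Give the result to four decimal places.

The gap is -5 − (2) = -7 steps, so the factor is 1.688^-7.
2.6784 ÷ 1.688⁷ = 2.6784 ÷ 39.04875 ≈ 0.0686

0.0686rem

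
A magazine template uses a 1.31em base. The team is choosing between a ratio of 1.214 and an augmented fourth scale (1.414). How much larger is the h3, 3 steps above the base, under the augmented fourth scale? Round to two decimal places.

At 1.214: 1.31 × 1.214³ = 2.3438em
Augmented fourth: 1.31 × 1.414³ = 3.7036em
Difference: 3.7036 − 2.3438 = 1.3598em

1.36em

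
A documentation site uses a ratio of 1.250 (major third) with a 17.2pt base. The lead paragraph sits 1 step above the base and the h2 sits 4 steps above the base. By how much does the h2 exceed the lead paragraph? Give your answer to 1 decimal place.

20.5pt

Step 1: 17.2 × 1.250 = 21.500pt
Step 4: 17.2 × 1.250⁴ = 41.992pt
Difference: 41.992 − 21.500 = 20.492pt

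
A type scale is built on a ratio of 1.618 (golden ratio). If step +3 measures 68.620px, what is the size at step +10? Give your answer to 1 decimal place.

1992.1px

The gap is 10 − (3) = 7 steps, so the factor is 1.618^7.
68.620 × 1.618⁷ = 68.620 × 29.03017 ≈ 1992.050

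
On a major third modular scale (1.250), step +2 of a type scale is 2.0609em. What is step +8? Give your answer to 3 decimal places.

2.0609 × 1.250⁶ = 2.0609 × 3.81470 ≈ 7.862

7.862em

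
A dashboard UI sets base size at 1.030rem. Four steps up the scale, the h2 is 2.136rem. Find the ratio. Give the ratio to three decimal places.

r⁴ = 2.136 / 1.030, so r = (2.136/1.030)^(1/4).
r = 2.0738^(1/4) ≈ 1.2000

1.200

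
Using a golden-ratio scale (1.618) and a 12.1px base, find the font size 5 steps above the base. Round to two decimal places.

Each step on a modular scale multiplies by the ratio, so the size n steps from the base is base × ratioⁿ.
12.1 × 1.618⁵ = 12.1 × 11.08901 ≈ 134.18

134.18px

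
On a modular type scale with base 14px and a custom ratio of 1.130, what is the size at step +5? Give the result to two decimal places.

25.79px

Each step on a modular scale multiplies by the ratio, so the size n steps from the base is base × ratioⁿ.
14.0 × 1.130⁵ = 14.0 × 1.84244 ≈ 25.79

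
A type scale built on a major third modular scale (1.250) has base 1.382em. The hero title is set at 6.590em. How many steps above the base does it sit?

1.250ⁿ = 6.590 / 1.382 = 4.7685
n = ln(4.7685) / ln(1.250) = 1.5620 / 0.2231 ≈ 7.00

7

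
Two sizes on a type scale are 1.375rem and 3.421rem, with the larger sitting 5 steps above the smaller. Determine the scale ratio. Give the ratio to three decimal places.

The ratio satisfies 1.375 × r⁵ = 3.421, so r = (3.421 / 1.375)^(1/5).
r = 2.4880^(1/5) ≈ 1.2000

1.200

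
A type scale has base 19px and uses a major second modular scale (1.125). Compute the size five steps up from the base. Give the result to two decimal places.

Each step on a modular scale multiplies by the ratio, so the size n steps from the base is base × ratioⁿ.
19.0 × 1.125⁵ = 19.0 × 1.80203 ≈ 34.24

34.24px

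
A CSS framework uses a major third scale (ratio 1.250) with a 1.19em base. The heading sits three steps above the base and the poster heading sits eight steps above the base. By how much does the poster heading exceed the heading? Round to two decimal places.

Step 3: 1.19 × 1.250³ = 2.3242em
Step 8: 1.19 × 1.250⁸ = 7.0930em
Difference: 7.0930 − 2.3242 = 4.7688em

4.77em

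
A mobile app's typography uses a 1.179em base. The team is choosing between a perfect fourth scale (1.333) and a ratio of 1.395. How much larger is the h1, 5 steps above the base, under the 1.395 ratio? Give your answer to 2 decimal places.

Perfect fourth: 1.179 × 1.333⁵ = 4.9621em
At 1.395: 1.179 × 1.395⁵ = 6.2285em
Difference: 6.2285 − 4.9621 = 1.2664em

1.27em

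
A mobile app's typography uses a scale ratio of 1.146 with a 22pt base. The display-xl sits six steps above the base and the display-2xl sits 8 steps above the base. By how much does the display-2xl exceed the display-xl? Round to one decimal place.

15.6pt

Step 6: 22.0 × 1.146⁶ = 49.835pt
Step 8: 22.0 × 1.146⁸ = 65.448pt
Difference: 65.448 − 49.835 = 15.613pt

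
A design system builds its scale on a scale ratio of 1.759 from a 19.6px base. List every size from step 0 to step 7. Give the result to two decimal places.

19.60px, 34.48px, 60.64px, 106.67px, 187.64px, 330.05px, 580.57px, 1021.21px

Step 0: 19.6px
Step 1: 19.6 × 1.759 = 34.48
Step 2: 19.6 × 1.759² = 60.64
Step 3: 19.6 × 1.759³ = 106.67
Step 4: 19.6 × 1.759⁴ = 187.64
Step 5: 19.6 × 1.759⁵ = 330.05
Step 6: 19.6 × 1.759⁶ = 580.57
Step 7: 19.6 × 1.759⁷ = 1021.21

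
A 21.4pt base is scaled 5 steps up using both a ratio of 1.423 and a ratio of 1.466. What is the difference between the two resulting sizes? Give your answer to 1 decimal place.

20.0pt

At 1.423: 21.4 × 1.423⁵ = 124.864pt
At 1.466: 21.4 × 1.466⁵ = 144.905pt
Difference: 144.905 − 124.864 = 20.041pt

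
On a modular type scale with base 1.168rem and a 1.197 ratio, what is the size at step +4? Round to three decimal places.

1.168 × 1.197⁴ = 1.168 × 2.05294 ≈ 2.398

2.398rem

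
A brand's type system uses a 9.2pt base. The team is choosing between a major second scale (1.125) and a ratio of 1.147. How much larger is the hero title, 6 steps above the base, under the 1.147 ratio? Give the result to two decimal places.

Major second: 9.2 × 1.125⁶ = 18.6510pt
At 1.147: 9.2 × 1.147⁶ = 20.9492pt
Difference: 20.9492 − 18.6510 = 2.2982pt

2.30pt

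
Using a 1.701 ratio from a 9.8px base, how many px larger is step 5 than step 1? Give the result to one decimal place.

Step 1: 9.8 × 1.701 = 16.670px
Step 5: 9.8 × 1.701⁵ = 139.556px
Difference: 139.556 − 16.670 = 122.886px

122.9px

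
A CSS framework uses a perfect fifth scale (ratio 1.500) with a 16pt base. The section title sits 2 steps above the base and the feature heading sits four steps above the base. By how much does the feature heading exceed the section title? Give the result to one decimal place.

45.0pt

Step 2: 16.0 × 1.500² = 36.000pt
Step 4: 16.0 × 1.500⁴ = 81.000pt
Difference: 81.000 − 36.000 = 45.000pt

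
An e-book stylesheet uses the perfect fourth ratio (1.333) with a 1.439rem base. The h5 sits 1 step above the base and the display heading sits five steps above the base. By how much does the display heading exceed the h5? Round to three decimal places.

Step 1: 1.439 × 1.333 = 1.91819rem
Step 5: 1.439 × 1.333⁵ = 6.05636rem
Difference: 6.05636 − 1.91819 = 4.13817rem

4.138rem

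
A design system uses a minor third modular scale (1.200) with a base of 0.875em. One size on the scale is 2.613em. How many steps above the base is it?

1.200ⁿ = 2.613 / 0.875 = 2.9863
n = ln(2.9863) / ln(1.200) = 1.0940 / 0.1823 ≈ 6.00

6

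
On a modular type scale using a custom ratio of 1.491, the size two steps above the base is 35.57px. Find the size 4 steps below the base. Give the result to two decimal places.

3.24px

Moving from step +2 to step -4 is 6 steps down, so divide by r⁶.
35.57 ÷ 1.491⁶ = 35.57 ÷ 10.98666 ≈ 3.238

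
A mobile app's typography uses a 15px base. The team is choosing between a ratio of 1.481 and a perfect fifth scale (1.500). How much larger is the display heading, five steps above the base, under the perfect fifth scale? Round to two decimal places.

7.03px

At 1.481: 15.0 × 1.481⁵ = 106.8726px
Perfect fifth: 15.0 × 1.500⁵ = 113.9062px
Difference: 113.9062 − 106.8726 = 7.0336px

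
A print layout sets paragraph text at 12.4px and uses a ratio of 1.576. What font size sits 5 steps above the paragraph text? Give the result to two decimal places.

120.56px

12.4 × 1.576⁵ = 12.4 × 9.72257 ≈ 120.56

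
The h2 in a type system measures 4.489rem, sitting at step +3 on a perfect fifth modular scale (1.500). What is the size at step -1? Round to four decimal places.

The gap is -1 − (3) = -4 steps, so the factor is 1.500^-4.
4.489 ÷ 1.500⁴ = 4.489 ÷ 5.06250 ≈ 0.8867

0.8867rem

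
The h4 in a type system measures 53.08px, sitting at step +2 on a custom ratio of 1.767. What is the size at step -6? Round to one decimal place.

0.6px

53.08 ÷ 1.767⁸ = 53.08 ÷ 95.03693 ≈ 0.559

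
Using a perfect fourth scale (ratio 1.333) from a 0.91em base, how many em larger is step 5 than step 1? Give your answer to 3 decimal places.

Step 1: 0.91 × 1.333 = 1.21303em
Step 5: 0.91 × 1.333⁵ = 3.82994em
Difference: 3.82994 − 1.21303 = 2.61691em

2.617em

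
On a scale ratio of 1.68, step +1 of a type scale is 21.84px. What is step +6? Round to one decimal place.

21.84 × 1.68⁵ = 21.84 × 13.38278 ≈ 292.280

292.3px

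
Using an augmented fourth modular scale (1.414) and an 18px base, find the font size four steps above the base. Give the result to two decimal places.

71.96px

A modular type scale is a geometric sequence: sizeₙ = base × rⁿ.
18.0 × 1.414⁴ = 18.0 × 3.99758 ≈ 71.96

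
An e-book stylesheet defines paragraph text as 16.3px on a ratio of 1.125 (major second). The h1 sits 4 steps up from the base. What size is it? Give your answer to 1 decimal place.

16.3 × 1.125⁴ = 16.3 × 1.60181 ≈ 26.11

26.1px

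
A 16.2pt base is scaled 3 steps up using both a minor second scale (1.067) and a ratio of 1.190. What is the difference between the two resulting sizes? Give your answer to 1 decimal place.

Minor second: 16.2 × 1.067³ = 19.679pt
At 1.190: 16.2 × 1.190³ = 27.300pt
Difference: 27.300 − 19.679 = 7.621pt

7.6pt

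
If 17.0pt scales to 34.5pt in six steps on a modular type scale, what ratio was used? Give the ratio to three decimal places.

1.125

r⁶ = 34.5 / 17.0, so r = (34.5/17.0)^(1/6).
r = 2.0294^(1/6) ≈ 1.1252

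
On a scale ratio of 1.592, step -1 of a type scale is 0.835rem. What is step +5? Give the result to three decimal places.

0.835 × 1.592⁶ = 0.835 × 16.28015 ≈ 13.594

13.594rem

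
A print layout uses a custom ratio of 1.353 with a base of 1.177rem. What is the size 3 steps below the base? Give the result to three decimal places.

A modular type scale is a geometric sequence: sizeₙ = base × rⁿ.
1.177 ÷ 1.353³ = 1.177 ÷ 2.47681 ≈ 0.475

0.475rem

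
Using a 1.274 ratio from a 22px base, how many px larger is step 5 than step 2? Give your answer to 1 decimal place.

38.1px

Step 2: 22.0 × 1.274² = 35.708px
Step 5: 22.0 × 1.274⁵ = 73.836px
Difference: 73.836 − 35.708 = 38.128px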